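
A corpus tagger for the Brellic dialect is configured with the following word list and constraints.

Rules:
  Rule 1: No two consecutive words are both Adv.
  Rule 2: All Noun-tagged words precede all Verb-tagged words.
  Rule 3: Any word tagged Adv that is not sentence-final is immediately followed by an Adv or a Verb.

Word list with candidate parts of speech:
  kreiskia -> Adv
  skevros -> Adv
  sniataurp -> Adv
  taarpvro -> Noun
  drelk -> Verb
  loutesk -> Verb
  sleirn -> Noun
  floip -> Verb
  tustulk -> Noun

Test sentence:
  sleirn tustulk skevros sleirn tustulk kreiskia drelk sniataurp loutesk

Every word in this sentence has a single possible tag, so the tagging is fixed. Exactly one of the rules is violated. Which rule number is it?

Fixed tagging: Noun Noun Adv Noun Noun Adv Verb Adv Verb.
Applying the rules: R1 ok, R2 ok, R3 fails.
Only rule 3 fails.

3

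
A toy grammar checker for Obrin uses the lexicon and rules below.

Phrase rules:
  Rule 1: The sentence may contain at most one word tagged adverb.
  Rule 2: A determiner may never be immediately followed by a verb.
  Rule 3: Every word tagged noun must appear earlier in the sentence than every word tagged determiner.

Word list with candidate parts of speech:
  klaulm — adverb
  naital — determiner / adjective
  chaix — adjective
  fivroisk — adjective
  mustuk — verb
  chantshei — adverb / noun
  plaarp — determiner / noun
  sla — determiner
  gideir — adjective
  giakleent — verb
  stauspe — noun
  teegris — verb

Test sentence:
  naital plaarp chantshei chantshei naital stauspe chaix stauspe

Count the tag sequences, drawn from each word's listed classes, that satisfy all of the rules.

3

Candidates per position — 1:naital {determiner,adjective}; 2:plaarp {determiner,noun}; 3:chantshei {adverb,noun}; 4:chantshei {adverb,noun}; 5:naital {determiner,adjective}; 6:stauspe {noun}; 7:chaix {adjective}; 8:stauspe {noun}.
There are 32 candidate sequences in total.
The sequences that satisfy every rule: adjective noun adverb noun adjective noun adjective noun; adjective noun noun adverb adjective noun adjective noun; adjective noun noun noun adjective noun adjective noun.
Count = 3.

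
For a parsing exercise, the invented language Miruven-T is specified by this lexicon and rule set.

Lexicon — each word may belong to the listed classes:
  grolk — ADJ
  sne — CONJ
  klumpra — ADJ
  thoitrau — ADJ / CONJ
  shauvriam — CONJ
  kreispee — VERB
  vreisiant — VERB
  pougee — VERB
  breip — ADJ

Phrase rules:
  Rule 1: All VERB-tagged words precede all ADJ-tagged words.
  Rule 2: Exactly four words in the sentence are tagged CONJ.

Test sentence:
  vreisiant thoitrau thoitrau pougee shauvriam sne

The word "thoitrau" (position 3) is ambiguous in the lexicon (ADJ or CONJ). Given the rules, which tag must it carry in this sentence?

CONJ

Candidates per position — 1:vreisiant {VERB}; 2:thoitrau {ADJ,CONJ}; 3:thoitrau {ADJ,CONJ}; 4:pougee {VERB}; 5:shauvriam {CONJ}; 6:sne {CONJ}.
Word 2 cannot be ADJ — rule 1 would then fail for every completion. It is CONJ.
Word 3 cannot be ADJ — rule 1 would then fail for every completion. It is CONJ.
The unique satisfying tagging is: VERB CONJ CONJ VERB CONJ CONJ.
Check: rule 1 satisfied; rule 2 satisfied.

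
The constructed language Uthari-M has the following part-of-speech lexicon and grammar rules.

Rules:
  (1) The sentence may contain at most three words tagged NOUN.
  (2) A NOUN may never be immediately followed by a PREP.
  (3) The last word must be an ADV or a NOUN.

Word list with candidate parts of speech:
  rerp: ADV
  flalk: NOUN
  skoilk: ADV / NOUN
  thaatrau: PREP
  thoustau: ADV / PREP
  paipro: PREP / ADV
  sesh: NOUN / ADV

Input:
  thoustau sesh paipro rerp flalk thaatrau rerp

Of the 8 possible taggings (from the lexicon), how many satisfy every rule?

Candidates per position — 1:thoustau {ADV,PREP}; 2:sesh {NOUN,ADV}; 3:paipro {PREP,ADV}; 4:rerp {ADV}; 5:flalk {NOUN}; 6:thaatrau {PREP}; 7:rerp {ADV}.
There are 8 candidate sequences in total.
Rule 2 cannot be satisfied by any choice of tags from the lexicon.
So there is no consistent tagging.
Count = 0.

0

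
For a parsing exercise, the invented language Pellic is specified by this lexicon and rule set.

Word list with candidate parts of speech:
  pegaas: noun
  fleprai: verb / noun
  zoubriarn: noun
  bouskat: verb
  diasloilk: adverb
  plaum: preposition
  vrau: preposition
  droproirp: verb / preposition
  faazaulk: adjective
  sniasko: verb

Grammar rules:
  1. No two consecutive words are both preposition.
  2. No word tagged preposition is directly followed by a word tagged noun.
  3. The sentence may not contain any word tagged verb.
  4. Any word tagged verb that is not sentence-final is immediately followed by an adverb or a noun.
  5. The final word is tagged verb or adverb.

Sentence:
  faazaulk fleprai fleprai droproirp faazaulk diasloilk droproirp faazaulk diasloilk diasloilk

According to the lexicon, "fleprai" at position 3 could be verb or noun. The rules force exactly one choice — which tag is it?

noun

Candidates per position — 1:faazaulk {adjective}; 2:fleprai {verb,noun}; 3:fleprai {verb,noun}; 4:droproirp {verb,preposition}; 5:faazaulk {adjective}; 6:diasloilk {adverb}; 7:droproirp {verb,preposition}; 8:faazaulk {adjective}; 9:diasloilk {adverb}; 10:diasloilk {adverb}.
At position 2, choosing verb makes rule 3 impossible to satisfy; hence noun.
At position 3, choosing verb makes rule 3 impossible to satisfy; hence noun.
At position 4, choosing verb makes rule 3 impossible to satisfy; hence preposition.
At position 7, choosing verb makes rule 3 impossible to satisfy; hence preposition.
That leaves exactly one tagging: adjective noun noun preposition adjective adverb preposition adjective adverb adverb.
Checking: rule 1 satisfied; rule 2 satisfied; rule 3 satisfied; rule 4 satisfied; rule 5 satisfied.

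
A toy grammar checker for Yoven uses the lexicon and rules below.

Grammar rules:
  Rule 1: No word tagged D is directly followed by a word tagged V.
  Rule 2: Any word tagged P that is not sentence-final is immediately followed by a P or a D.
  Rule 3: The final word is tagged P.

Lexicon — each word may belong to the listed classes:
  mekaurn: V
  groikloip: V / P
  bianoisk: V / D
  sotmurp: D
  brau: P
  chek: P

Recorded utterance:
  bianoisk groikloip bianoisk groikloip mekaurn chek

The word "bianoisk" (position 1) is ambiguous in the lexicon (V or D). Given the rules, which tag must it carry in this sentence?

V

Candidates per position — 1:bianoisk {V,D}; 2:groikloip {V,P}; 3:bianoisk {V,D}; 4:groikloip {V,P}; 5:mekaurn {V}; 6:chek {P}.
If word 4 were P, no tagging could satisfy rule 2; so word 4 is V.
If word 3 were D, no tagging could satisfy rule 1; so word 3 is V.
If word 2 were P, no tagging could satisfy rule 2; so word 2 is V.
If word 1 were D, no tagging could satisfy rule 1; so word 1 is V.
The only consistent sequence is: V V V V V P.
Checking: rule 1 holds; rule 2 holds; rule 3 holds.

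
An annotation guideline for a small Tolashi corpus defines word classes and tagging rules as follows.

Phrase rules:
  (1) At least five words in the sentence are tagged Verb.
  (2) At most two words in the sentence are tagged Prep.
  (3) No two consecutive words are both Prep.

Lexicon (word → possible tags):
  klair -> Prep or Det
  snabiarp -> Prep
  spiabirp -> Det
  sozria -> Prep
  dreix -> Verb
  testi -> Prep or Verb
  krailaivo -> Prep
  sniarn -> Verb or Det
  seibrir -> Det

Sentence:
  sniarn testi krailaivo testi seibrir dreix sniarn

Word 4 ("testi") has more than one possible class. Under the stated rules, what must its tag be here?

Verb

Candidates per position — 1:sniarn {Verb,Det}; 2:testi {Prep,Verb}; 3:krailaivo {Prep}; 4:testi {Prep,Verb}; 5:seibrir {Det}; 6:dreix {Verb}; 7:sniarn {Verb,Det}.
If word 1 were Det, no tagging could satisfy rule 1; so word 1 is Verb.
If word 2 were Prep, no tagging could satisfy rule 1; so word 2 is Verb.
If word 4 were Prep, no tagging could satisfy rule 1; so word 4 is Verb.
If word 7 were Det, no tagging could satisfy rule 1; so word 7 is Verb.
The only consistent sequence is: Verb Verb Prep Verb Det Verb Verb.
Rule-by-rule: rule 1 ok; rule 2 ok; rule 3 ok.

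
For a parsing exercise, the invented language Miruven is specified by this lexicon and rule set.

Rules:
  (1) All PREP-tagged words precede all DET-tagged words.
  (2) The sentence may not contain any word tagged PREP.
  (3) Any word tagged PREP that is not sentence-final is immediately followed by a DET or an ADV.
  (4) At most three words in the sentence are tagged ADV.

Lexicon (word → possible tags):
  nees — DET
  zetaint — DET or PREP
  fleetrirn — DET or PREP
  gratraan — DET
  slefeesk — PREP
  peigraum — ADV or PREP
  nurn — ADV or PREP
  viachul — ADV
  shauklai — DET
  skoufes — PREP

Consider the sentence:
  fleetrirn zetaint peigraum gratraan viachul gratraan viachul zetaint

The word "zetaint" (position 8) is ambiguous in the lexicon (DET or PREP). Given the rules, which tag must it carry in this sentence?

DET

Candidates per position — 1:fleetrirn {DET,PREP}; 2:zetaint {DET,PREP}; 3:peigraum {ADV,PREP}; 4:gratraan {DET}; 5:viachul {ADV}; 6:gratraan {DET}; 7:viachul {ADV}; 8:zetaint {DET,PREP}.
Position 1: tagging it PREP would leave rule 2 unsatisfiable, so it must be DET.
Position 2: tagging it PREP would leave rule 1 unsatisfiable, so it must be DET.
Position 3: tagging it PREP would leave rule 1 unsatisfiable, so it must be ADV.
Position 8: tagging it PREP would leave rule 1 unsatisfiable, so it must be DET.
The only consistent sequence is: DET DET ADV DET ADV DET ADV DET.
Rule-by-rule: rule 1 ✓; rule 2 ✓; rule 3 ✓; rule 4 ✓.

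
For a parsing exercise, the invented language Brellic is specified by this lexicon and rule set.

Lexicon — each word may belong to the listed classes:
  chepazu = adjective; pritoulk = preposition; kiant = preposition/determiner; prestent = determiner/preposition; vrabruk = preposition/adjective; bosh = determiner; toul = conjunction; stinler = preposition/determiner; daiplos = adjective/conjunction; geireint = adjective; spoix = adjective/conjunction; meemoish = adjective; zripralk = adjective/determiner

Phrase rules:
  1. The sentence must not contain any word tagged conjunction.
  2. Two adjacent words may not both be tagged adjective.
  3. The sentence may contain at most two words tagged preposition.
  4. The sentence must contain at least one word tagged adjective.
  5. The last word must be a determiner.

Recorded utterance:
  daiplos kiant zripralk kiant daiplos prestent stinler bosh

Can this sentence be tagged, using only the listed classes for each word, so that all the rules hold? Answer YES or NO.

Candidates per position — 1:daiplos {adjective,conjunction}; 2:kiant {preposition,determiner}; 3:zripralk {adjective,determiner}; 4:kiant {preposition,determiner}; 5:daiplos {adjective,conjunction}; 6:prestent {determiner,preposition}; 7:stinler {preposition,determiner}; 8:bosh {determiner}.
One satisfying assignment: adjective preposition determiner determiner adjective determiner determiner determiner.
Verifying each rule — rule 1 ok; rule 2 ok; rule 3 ok; rule 4 ok; rule 5 ok.

YES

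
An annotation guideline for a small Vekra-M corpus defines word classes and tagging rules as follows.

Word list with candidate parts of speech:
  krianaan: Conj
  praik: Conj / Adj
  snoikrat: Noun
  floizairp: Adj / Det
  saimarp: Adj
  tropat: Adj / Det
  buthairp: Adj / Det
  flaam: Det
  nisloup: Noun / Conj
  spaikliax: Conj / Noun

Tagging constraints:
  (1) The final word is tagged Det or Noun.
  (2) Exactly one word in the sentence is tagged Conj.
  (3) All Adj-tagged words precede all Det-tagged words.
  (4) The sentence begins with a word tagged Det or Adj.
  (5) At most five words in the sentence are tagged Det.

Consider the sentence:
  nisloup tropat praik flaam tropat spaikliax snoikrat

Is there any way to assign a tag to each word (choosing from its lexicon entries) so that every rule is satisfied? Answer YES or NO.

Candidates per position — 1:nisloup {Noun,Conj}; 2:tropat {Adj,Det}; 3:praik {Conj,Adj}; 4:flaam {Det}; 5:tropat {Adj,Det}; 6:spaikliax {Conj,Noun}; 7:snoikrat {Noun}.
Rule 4 cannot be satisfied by any choice of tags from the lexicon.
So there is no consistent tagging.

NO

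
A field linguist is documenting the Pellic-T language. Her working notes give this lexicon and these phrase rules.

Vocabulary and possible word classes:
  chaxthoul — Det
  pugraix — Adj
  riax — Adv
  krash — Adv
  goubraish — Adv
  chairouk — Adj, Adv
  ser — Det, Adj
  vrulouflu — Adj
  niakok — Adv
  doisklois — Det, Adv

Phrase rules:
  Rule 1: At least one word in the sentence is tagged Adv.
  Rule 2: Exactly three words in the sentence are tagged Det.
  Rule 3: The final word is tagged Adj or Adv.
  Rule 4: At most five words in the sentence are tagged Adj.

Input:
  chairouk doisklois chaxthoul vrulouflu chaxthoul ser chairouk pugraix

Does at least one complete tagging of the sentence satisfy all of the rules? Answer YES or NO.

YES

Candidates per position — 1:chairouk {Adj,Adv}; 2:doisklois {Det,Adv}; 3:chaxthoul {Det}; 4:vrulouflu {Adj}; 5:chaxthoul {Det}; 6:ser {Det,Adj}; 7:chairouk {Adj,Adv}; 8:pugraix {Adj}.
One satisfying assignment: Adj Det Det Adj Det Adj Adv Adj.
Check: rule 1 satisfied; rule 2 satisfied; rule 3 satisfied; rule 4 satisfied.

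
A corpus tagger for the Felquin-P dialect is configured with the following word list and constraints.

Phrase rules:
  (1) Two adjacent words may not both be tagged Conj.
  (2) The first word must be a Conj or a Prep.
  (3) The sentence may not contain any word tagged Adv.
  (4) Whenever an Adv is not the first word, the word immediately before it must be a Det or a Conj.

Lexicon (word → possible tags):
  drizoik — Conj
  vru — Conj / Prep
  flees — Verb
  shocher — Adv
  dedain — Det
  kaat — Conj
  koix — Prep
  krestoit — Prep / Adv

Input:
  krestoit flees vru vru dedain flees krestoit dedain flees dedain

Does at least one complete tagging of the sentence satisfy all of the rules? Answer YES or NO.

YES

Candidates per position — 1:krestoit {Prep,Adv}; 2:flees {Verb}; 3:vru {Conj,Prep}; 4:vru {Conj,Prep}; 5:dedain {Det}; 6:flees {Verb}; 7:krestoit {Prep,Adv}; 8:dedain {Det}; 9:flees {Verb}; 10:dedain {Det}.
One satisfying assignment: Prep Verb Prep Prep Det Verb Prep Det Verb Det.
Rule-by-rule: rule 1 ✓; rule 2 ✓; rule 3 ✓; rule 4 ✓.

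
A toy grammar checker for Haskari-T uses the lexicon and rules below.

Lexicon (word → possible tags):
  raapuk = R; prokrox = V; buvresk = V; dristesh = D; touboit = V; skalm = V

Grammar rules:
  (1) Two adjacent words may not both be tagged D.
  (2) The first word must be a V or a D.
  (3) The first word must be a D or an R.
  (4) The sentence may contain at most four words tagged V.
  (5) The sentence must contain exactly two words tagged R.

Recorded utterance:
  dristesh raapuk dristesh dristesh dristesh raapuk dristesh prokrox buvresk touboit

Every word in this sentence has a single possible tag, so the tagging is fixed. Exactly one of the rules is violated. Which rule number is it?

1

Fixed tagging: D R D D D R D V V V.
Checking each rule: R1 fails, R2 ok, R3 ok, R4 ok, R5 ok.
Only rule 1 fails.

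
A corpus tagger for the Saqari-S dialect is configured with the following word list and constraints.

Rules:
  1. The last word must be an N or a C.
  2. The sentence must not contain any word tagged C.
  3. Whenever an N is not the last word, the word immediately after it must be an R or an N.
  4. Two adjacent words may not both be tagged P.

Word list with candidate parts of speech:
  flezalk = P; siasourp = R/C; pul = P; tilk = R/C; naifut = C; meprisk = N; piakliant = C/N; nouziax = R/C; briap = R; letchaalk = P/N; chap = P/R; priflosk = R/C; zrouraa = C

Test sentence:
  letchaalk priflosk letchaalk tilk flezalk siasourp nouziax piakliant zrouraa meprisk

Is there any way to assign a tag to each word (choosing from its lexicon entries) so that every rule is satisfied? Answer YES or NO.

NO

Candidates per position — 1:letchaalk {P,N}; 2:priflosk {R,C}; 3:letchaalk {P,N}; 4:tilk {R,C}; 5:flezalk {P}; 6:siasourp {R,C}; 7:nouziax {R,C}; 8:piakliant {C,N}; 9:zrouraa {C}; 10:meprisk {N}.
Rule 2 cannot be satisfied by any choice of tags from the lexicon.
So there is no consistent tagging.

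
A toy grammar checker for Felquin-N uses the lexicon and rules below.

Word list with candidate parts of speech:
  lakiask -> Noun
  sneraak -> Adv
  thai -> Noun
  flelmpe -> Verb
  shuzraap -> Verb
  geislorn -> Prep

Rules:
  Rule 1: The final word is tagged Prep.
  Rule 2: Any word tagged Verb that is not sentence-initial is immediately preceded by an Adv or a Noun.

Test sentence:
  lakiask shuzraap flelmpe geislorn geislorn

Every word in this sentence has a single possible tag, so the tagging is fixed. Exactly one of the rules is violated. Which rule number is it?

2

Fixed tagging: Noun Verb Verb Prep Prep.
Applying the rules: R1 holds, R2 violated.
Only rule 2 fails.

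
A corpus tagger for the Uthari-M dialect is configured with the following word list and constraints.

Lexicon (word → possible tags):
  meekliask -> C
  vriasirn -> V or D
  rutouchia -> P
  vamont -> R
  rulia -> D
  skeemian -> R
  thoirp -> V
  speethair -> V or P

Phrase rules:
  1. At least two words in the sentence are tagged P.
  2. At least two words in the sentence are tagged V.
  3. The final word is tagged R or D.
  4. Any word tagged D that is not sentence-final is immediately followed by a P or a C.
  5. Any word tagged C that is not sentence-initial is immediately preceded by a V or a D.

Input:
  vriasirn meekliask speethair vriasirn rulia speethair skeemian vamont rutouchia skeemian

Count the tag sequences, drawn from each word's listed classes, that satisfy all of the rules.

Candidates per position — 1:vriasirn {V,D}; 2:meekliask {C}; 3:speethair {V,P}; 4:vriasirn {V,D}; 5:rulia {D}; 6:speethair {V,P}; 7:skeemian {R}; 8:vamont {R}; 9:rutouchia {P}; 10:skeemian {R}.
There are 16 candidate sequences in total.
The sequences that satisfy every rule: V C V V D P R R P R; V C P V D P R R P R; D C V V D P R R P R.
Count = 3.

3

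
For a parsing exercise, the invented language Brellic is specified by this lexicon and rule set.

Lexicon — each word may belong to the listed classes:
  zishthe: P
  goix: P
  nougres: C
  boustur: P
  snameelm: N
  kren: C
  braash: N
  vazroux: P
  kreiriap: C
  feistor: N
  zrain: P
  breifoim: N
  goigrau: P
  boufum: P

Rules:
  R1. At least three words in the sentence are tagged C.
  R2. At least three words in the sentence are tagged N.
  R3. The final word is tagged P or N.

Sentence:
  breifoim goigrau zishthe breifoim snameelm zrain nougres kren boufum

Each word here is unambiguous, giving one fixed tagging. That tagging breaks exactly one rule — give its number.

1

Fixed tagging: N P P N N P C C P.
Rule check: R1 fails, R2 ok, R3 ok.
Only rule 1 fails.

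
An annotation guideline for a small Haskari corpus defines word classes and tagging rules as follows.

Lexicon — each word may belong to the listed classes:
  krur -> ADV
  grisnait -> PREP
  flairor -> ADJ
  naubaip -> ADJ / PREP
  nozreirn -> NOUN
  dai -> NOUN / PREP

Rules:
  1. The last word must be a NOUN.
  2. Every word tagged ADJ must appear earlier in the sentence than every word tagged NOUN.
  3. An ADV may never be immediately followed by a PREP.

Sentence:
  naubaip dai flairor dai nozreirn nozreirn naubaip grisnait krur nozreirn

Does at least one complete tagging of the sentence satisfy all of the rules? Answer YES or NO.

Candidates per position — 1:naubaip {ADJ,PREP}; 2:dai {NOUN,PREP}; 3:flairor {ADJ}; 4:dai {NOUN,PREP}; 5:nozreirn {NOUN}; 6:nozreirn {NOUN}; 7:naubaip {ADJ,PREP}; 8:grisnait {PREP}; 9:krur {ADV}; 10:nozreirn {NOUN}.
One satisfying assignment: ADJ PREP ADJ NOUN NOUN NOUN PREP PREP ADV NOUN.
Check: rule 1 holds; rule 2 holds; rule 3 holds.

YES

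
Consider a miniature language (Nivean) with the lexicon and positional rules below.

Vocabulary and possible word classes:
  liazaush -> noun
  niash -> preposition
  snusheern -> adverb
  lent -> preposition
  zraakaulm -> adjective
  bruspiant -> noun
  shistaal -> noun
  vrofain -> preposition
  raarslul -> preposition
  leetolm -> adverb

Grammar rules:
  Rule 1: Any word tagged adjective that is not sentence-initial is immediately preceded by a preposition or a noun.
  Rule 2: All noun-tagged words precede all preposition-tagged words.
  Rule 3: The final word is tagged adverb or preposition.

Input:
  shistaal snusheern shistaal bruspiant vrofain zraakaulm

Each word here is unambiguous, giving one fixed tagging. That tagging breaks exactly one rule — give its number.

Fixed tagging: noun adverb noun noun preposition adjective.
Applying the rules: R1 holds, R2 holds, R3 violated.
Only rule 3 fails.

3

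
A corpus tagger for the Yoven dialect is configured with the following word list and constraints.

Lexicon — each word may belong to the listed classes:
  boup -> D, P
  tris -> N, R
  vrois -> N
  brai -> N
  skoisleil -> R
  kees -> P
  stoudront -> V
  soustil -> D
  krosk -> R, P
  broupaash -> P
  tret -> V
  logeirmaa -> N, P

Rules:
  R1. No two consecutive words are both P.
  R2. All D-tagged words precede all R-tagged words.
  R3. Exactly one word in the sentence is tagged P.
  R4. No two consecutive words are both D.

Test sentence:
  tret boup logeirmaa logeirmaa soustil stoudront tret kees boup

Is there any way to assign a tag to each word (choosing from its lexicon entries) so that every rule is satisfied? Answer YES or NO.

Candidates per position — 1:tret {V}; 2:boup {D,P}; 3:logeirmaa {N,P}; 4:logeirmaa {N,P}; 5:soustil {D}; 6:stoudront {V}; 7:tret {V}; 8:kees {P}; 9:boup {D,P}.
One satisfying assignment: V D N N D V V P D.
Rule-by-rule: rule 1 ✓; rule 2 ✓; rule 3 ✓; rule 4 ✓.

YES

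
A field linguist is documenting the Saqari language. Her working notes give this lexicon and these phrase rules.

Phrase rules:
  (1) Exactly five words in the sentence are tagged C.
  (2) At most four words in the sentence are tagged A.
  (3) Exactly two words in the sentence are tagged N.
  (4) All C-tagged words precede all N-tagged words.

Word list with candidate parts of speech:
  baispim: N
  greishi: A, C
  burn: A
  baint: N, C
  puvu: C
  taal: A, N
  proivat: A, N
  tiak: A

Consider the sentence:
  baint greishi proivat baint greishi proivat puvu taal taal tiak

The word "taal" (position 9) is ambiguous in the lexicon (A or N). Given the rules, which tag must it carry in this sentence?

N

Candidates per position — 1:baint {N,C}; 2:greishi {A,C}; 3:proivat {A,N}; 4:baint {N,C}; 5:greishi {A,C}; 6:proivat {A,N}; 7:puvu {C}; 8:taal {A,N}; 9:taal {A,N}; 10:tiak {A}.
At position 1, choosing N makes rule 1 impossible to satisfy; hence C.
At position 2, choosing A makes rule 1 impossible to satisfy; hence C.
At position 3, choosing N makes rule 4 impossible to satisfy; hence A.
At position 4, choosing N makes rule 1 impossible to satisfy; hence C.
At position 5, choosing A makes rule 1 impossible to satisfy; hence C.
At position 6, choosing N makes rule 4 impossible to satisfy; hence A.
At position 8, choosing A makes rule 3 impossible to satisfy; hence N.
At position 9, choosing A makes rule 3 impossible to satisfy; hence N.
That leaves exactly one tagging: C C A C C A C N N A.
Rule-by-rule: rule 1 holds; rule 2 holds; rule 3 holds; rule 4 holds.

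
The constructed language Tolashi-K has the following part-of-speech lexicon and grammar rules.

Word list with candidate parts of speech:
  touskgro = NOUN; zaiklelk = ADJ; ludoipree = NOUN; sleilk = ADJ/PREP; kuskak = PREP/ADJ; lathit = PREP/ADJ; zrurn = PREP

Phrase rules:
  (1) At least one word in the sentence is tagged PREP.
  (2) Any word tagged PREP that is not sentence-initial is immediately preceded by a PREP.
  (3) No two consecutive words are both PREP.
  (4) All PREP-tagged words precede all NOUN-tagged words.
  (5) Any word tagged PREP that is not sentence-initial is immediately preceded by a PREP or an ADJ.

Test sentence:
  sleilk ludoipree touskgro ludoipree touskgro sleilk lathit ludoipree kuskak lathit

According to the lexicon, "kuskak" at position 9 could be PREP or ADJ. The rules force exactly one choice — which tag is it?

Candidates per position — 1:sleilk {ADJ,PREP}; 2:ludoipree {NOUN}; 3:touskgro {NOUN}; 4:ludoipree {NOUN}; 5:touskgro {NOUN}; 6:sleilk {ADJ,PREP}; 7:lathit {PREP,ADJ}; 8:ludoipree {NOUN}; 9:kuskak {PREP,ADJ}; 10:lathit {PREP,ADJ}.
Position 6: PREP is ruled out by rule 2; that leaves ADJ.
Position 7: PREP is ruled out by rule 2; that leaves ADJ.
Position 9: PREP is ruled out by rule 2; that leaves ADJ.
Position 10: PREP is ruled out by rule 2; that leaves ADJ.
Position 1: ADJ is ruled out by rule 1; that leaves PREP.
So the tagging must be: PREP NOUN NOUN NOUN NOUN ADJ ADJ NOUN ADJ ADJ.
Rule-by-rule: rule 1 holds; rule 2 holds; rule 3 holds; rule 4 holds; rule 5 holds.

ADJ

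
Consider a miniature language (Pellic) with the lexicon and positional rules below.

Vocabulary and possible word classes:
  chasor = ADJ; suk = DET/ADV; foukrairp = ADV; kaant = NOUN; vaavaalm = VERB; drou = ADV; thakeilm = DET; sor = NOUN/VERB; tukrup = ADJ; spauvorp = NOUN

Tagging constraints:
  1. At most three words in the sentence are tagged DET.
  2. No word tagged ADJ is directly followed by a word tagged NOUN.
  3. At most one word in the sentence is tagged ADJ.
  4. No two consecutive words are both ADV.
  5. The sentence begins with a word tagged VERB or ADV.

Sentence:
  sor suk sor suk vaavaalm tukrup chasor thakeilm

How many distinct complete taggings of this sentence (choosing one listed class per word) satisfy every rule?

Candidates per position — 1:sor {NOUN,VERB}; 2:suk {DET,ADV}; 3:sor {NOUN,VERB}; 4:suk {DET,ADV}; 5:vaavaalm {VERB}; 6:tukrup {ADJ}; 7:chasor {ADJ}; 8:thakeilm {DET}.
There are 16 candidate sequences in total.
Rule 3 cannot be satisfied by any choice of tags from the lexicon.
So there is no consistent tagging.
Count = 0.

0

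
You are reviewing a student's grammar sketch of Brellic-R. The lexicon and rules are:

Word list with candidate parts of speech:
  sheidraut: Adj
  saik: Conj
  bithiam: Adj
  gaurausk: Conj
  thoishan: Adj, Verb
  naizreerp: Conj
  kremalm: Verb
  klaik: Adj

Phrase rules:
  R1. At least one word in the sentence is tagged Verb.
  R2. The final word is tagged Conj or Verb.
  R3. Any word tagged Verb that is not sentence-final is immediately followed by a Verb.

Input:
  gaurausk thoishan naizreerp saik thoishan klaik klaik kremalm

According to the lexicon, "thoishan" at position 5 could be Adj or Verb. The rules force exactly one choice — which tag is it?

Candidates per position — 1:gaurausk {Conj}; 2:thoishan {Adj,Verb}; 3:naizreerp {Conj}; 4:saik {Conj}; 5:thoishan {Adj,Verb}; 6:klaik {Adj}; 7:klaik {Adj}; 8:kremalm {Verb}.
Word 2 cannot be Verb — rule 3 would then fail for every completion. It is Adj.
Word 5 cannot be Verb — rule 3 would then fail for every completion. It is Adj.
The unique satisfying tagging is: Conj Adj Conj Conj Adj Adj Adj Verb.
Check: rule 1 ✓; rule 2 ✓; rule 3 ✓.

Adj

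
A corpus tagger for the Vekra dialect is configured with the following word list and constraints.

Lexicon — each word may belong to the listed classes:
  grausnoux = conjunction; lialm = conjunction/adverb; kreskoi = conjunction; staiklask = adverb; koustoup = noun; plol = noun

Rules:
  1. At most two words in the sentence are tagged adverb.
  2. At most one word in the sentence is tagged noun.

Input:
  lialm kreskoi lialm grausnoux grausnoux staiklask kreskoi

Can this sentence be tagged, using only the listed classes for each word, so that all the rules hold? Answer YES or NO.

YES

Candidates per position — 1:lialm {conjunction,adverb}; 2:kreskoi {conjunction}; 3:lialm {conjunction,adverb}; 4:grausnoux {conjunction}; 5:grausnoux {conjunction}; 6:staiklask {adverb}; 7:kreskoi {conjunction}.
One satisfying assignment: conjunction conjunction adverb conjunction conjunction adverb conjunction.
Checking: rule 1 satisfied; rule 2 satisfied.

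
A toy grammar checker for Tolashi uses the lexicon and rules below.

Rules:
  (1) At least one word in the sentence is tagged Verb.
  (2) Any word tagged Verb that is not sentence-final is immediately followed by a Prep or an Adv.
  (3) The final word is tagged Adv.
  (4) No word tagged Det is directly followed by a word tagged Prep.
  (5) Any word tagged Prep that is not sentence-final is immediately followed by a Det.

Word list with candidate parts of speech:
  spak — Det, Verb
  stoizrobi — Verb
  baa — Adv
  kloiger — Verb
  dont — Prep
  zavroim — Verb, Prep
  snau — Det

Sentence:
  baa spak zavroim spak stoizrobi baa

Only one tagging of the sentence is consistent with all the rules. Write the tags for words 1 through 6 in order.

Candidates per position — 1:baa {Adv}; 2:spak {Det,Verb}; 3:zavroim {Verb,Prep}; 4:spak {Det,Verb}; 5:stoizrobi {Verb}; 6:baa {Adv}.
Position 3: tagging it Verb would leave rule 2 unsatisfiable, so it must be Prep.
Position 4: tagging it Verb would leave rule 2 unsatisfiable, so it must be Det.
Position 2: tagging it Det would leave rule 4 unsatisfiable, so it must be Verb.
The only consistent sequence is: Adv Verb Prep Det Verb Adv.
Check: rule 1 ✓; rule 2 ✓; rule 3 ✓; rule 4 ✓; rule 5 ✓.

Adv Verb Prep Det Verb Adv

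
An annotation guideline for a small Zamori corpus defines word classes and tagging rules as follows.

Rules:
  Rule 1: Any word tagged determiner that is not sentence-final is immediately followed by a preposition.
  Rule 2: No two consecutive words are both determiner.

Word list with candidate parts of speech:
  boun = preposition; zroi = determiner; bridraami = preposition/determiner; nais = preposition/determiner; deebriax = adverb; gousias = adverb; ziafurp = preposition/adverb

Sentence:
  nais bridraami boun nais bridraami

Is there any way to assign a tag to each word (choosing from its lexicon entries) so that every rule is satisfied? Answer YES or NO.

Candidates per position — 1:nais {preposition,determiner}; 2:bridraami {preposition,determiner}; 3:boun {preposition}; 4:nais {preposition,determiner}; 5:bridraami {preposition,determiner}.
One satisfying assignment: preposition determiner preposition determiner preposition.
Rule-by-rule: rule 1 ✓; rule 2 ✓.

YES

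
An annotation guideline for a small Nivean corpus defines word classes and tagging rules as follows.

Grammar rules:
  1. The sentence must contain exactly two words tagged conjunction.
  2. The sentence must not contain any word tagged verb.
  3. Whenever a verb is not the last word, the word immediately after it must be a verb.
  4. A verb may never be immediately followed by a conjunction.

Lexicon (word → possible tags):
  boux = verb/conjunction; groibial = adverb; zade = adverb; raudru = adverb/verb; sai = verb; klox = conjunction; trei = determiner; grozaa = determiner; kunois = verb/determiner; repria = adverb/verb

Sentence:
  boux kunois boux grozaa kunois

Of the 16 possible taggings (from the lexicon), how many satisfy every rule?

1

Candidates per position — 1:boux {verb,conjunction}; 2:kunois {verb,determiner}; 3:boux {verb,conjunction}; 4:grozaa {determiner}; 5:kunois {verb,determiner}.
There are 16 candidate sequences in total.
The sequences that satisfy every rule: conjunction determiner conjunction determiner determiner.
Count = 1.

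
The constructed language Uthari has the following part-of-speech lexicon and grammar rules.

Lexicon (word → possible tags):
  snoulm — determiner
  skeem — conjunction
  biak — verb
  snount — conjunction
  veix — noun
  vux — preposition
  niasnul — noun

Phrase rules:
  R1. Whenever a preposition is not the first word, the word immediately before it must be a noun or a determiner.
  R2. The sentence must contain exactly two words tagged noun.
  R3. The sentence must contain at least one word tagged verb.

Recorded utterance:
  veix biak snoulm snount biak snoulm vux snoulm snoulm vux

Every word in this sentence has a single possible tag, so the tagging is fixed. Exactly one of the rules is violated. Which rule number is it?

2

Fixed tagging: noun verb determiner conjunction verb determiner preposition determiner determiner preposition.
Rule check: R1 ✓, R2 ✗, R3 ✓.
Only rule 2 fails.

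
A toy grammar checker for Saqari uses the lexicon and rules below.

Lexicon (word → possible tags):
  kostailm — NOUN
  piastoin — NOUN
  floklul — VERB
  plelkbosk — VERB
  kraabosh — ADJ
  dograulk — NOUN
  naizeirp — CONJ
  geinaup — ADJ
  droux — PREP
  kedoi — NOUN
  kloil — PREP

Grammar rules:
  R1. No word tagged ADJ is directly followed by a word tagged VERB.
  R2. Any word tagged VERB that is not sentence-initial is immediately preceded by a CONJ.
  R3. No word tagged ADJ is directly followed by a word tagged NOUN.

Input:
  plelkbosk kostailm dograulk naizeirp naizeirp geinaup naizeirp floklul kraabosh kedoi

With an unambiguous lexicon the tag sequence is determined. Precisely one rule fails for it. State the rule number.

Fixed tagging: VERB NOUN NOUN CONJ CONJ ADJ CONJ VERB ADJ NOUN.
Rule check: R1 ok, R2 ok, R3 fails.
Only rule 3 fails.

3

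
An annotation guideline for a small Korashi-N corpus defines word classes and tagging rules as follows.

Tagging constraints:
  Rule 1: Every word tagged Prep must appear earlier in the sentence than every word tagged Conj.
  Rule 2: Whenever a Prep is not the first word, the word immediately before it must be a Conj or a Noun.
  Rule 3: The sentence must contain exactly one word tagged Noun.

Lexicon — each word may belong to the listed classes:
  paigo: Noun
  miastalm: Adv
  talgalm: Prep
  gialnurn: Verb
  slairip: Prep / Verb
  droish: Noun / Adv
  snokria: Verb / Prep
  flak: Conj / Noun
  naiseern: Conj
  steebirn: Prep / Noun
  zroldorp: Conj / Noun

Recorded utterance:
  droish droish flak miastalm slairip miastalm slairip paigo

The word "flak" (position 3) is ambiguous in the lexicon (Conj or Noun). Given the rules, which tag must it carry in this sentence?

Candidates per position — 1:droish {Noun,Adv}; 2:droish {Noun,Adv}; 3:flak {Conj,Noun}; 4:miastalm {Adv}; 5:slairip {Prep,Verb}; 6:miastalm {Adv}; 7:slairip {Prep,Verb}; 8:paigo {Noun}.
If word 1 were Noun, no tagging could satisfy rule 3; so word 1 is Adv.
If word 2 were Noun, no tagging could satisfy rule 3; so word 2 is Adv.
If word 3 were Noun, no tagging could satisfy rule 3; so word 3 is Conj.
If word 5 were Prep, no tagging could satisfy rule 1; so word 5 is Verb.
If word 7 were Prep, no tagging could satisfy rule 1; so word 7 is Verb.
The unique satisfying tagging is: Adv Adv Conj Adv Verb Adv Verb Noun.
Checking: rule 1 satisfied; rule 2 satisfied; rule 3 satisfied.

Conj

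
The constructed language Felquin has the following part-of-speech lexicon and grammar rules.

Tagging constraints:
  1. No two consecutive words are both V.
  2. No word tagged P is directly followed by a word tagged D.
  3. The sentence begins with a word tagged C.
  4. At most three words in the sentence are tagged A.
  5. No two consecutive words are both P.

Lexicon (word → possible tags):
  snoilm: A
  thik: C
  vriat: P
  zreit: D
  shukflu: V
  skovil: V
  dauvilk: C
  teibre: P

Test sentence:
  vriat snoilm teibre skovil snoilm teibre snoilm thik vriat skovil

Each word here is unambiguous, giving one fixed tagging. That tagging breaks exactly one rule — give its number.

Fixed tagging: P A P V A P A C P V.
Checking each rule: R1 ✓, R2 ✓, R3 ✗, R4 ✓, R5 ✓.
Only rule 3 fails.

3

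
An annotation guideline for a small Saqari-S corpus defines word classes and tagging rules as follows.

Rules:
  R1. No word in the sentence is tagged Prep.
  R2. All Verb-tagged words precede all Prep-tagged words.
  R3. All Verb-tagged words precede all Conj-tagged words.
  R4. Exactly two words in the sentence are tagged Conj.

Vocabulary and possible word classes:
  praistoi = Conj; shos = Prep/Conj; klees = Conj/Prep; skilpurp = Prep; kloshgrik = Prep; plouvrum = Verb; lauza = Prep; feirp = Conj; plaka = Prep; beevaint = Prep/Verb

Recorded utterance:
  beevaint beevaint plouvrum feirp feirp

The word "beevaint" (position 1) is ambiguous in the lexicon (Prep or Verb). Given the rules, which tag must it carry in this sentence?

Verb

Candidates per position — 1:beevaint {Prep,Verb}; 2:beevaint {Prep,Verb}; 3:plouvrum {Verb}; 4:feirp {Conj}; 5:feirp {Conj}.
Word 1 cannot be Prep — rule 1 would then fail for every completion. It is Verb.
Word 2 cannot be Prep — rule 1 would then fail for every completion. It is Verb.
That leaves exactly one tagging: Verb Verb Verb Conj Conj.
Rule-by-rule: rule 1 ok; rule 2 ok; rule 3 ok; rule 4 ok.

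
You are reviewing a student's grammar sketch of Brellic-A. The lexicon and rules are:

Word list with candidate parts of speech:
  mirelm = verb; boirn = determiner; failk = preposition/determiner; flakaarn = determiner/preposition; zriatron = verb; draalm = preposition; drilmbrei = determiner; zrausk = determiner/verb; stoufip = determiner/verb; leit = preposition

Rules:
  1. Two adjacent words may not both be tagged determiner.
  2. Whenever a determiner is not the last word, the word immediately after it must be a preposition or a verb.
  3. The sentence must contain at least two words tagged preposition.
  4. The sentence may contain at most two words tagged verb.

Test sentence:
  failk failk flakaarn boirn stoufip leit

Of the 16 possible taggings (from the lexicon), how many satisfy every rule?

Candidates per position — 1:failk {preposition,determiner}; 2:failk {preposition,determiner}; 3:flakaarn {determiner,preposition}; 4:boirn {determiner}; 5:stoufip {determiner,verb}; 6:leit {preposition}.
There are 16 candidate sequences in total.
The sequences that satisfy every rule: preposition preposition preposition determiner verb preposition; preposition determiner preposition determiner verb preposition; determiner preposition preposition determiner verb preposition.
Count = 3.

3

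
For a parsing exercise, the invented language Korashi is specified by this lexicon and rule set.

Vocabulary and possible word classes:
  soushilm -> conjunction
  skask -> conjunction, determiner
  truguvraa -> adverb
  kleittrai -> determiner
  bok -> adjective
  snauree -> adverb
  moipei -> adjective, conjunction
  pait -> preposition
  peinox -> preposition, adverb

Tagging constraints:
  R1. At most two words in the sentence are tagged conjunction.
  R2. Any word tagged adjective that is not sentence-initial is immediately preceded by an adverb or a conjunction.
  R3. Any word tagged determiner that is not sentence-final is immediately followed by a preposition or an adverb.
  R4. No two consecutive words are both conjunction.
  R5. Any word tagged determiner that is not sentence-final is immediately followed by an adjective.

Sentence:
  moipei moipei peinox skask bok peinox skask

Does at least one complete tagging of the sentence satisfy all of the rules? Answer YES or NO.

YES

Candidates per position — 1:moipei {adjective,conjunction}; 2:moipei {adjective,conjunction}; 3:peinox {preposition,adverb}; 4:skask {conjunction,determiner}; 5:bok {adjective}; 6:peinox {preposition,adverb}; 7:skask {conjunction,determiner}.
One satisfying assignment: adjective conjunction preposition conjunction adjective preposition determiner.
Verifying each rule — rule 1 holds; rule 2 holds; rule 3 holds; rule 4 holds; rule 5 holds.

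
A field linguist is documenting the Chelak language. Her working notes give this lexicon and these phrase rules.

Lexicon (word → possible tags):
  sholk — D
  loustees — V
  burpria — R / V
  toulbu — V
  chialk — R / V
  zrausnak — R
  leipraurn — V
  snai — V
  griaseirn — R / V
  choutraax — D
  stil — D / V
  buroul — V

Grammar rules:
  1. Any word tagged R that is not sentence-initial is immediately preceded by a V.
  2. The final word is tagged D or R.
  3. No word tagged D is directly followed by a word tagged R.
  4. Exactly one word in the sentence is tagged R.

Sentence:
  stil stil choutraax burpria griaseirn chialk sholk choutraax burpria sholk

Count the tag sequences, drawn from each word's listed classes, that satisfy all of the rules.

8

Candidates per position — 1:stil {D,V}; 2:stil {D,V}; 3:choutraax {D}; 4:burpria {R,V}; 5:griaseirn {R,V}; 6:chialk {R,V}; 7:sholk {D}; 8:choutraax {D}; 9:burpria {R,V}; 10:sholk {D}.
There are 64 candidate sequences in total.
Checking each against the rules leaves 8 sequences.
Count = 8.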